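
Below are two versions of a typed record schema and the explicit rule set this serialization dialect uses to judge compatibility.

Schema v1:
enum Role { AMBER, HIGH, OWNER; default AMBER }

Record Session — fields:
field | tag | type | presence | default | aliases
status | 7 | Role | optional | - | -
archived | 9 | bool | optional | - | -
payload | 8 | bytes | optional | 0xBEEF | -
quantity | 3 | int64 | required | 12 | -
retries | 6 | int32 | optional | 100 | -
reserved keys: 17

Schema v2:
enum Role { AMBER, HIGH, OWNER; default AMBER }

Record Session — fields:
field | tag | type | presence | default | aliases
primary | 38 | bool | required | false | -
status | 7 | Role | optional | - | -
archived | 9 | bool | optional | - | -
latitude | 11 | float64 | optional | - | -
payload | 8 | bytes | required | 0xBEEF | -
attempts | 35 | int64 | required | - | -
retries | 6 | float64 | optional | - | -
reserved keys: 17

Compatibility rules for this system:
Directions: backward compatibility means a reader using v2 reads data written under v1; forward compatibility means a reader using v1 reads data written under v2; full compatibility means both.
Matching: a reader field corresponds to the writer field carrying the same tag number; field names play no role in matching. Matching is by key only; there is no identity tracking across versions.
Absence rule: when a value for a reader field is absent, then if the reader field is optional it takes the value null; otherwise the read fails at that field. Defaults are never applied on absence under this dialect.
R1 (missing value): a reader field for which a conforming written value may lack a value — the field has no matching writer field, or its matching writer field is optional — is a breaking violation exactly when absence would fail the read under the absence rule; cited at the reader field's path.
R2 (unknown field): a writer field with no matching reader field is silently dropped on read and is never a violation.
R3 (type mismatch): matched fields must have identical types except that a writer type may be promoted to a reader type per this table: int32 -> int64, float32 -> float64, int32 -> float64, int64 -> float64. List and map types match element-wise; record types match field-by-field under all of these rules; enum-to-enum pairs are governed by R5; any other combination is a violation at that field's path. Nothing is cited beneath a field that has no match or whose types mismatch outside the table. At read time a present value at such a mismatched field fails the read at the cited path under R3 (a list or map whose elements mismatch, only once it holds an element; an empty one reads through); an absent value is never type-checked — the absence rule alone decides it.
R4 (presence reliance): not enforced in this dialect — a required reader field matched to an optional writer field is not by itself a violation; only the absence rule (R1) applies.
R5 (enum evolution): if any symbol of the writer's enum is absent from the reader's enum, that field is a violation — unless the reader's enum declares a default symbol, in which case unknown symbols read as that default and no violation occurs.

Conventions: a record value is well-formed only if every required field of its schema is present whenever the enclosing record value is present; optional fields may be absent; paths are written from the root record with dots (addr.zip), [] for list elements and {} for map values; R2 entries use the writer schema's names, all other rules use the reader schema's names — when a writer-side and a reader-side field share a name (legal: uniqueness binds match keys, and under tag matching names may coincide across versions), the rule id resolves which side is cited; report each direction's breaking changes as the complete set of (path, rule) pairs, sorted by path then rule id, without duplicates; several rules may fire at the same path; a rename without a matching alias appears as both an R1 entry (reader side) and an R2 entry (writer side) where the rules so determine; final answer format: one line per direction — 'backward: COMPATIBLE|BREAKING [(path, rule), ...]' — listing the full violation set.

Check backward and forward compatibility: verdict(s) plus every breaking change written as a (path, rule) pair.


backward: BREAKING [(attempts, R1), (payload, R1), (primary, R1)]; forward: BREAKING [(quantity, R1), (retries, R3)]

in Session below, arrows point writer -> reader
backward on Session — v2 reading data written by v1:
  primary: no writer-side match
  writer optional, Role -> Role: reader status maps from writer status
  writer optional, bool -> bool: reader archived maps from writer archived
  latitude: no writer-side match
  writer optional, bytes -> bytes: reader payload maps from writer payload
  attempts: no writer-side match
  writer optional, int32 -> float64: reader retries maps from writer retries
  leftover writer field: quantity
  breaking: (attempts, R1)
  breaking: (payload, R1)
  breaking: (primary, R1)
  => backward: BREAKING (3)
forward on Session — v1 reading data written by v2:
  writer optional, Role -> Role: reader status maps from writer status
  writer optional, bool -> bool: reader archived maps from writer archived
  writer required, bytes -> bytes: reader payload maps from writer payload
  quantity: no writer-side match
  writer optional, float64 -> int32: reader retries maps from writer retries
  leftover writer field: primary
  leftover writer field: latitude
  leftover writer field: attempts
  breaking: (quantity, R1)
  breaking: (retries, R3)
  => forward: BREAKING (2)


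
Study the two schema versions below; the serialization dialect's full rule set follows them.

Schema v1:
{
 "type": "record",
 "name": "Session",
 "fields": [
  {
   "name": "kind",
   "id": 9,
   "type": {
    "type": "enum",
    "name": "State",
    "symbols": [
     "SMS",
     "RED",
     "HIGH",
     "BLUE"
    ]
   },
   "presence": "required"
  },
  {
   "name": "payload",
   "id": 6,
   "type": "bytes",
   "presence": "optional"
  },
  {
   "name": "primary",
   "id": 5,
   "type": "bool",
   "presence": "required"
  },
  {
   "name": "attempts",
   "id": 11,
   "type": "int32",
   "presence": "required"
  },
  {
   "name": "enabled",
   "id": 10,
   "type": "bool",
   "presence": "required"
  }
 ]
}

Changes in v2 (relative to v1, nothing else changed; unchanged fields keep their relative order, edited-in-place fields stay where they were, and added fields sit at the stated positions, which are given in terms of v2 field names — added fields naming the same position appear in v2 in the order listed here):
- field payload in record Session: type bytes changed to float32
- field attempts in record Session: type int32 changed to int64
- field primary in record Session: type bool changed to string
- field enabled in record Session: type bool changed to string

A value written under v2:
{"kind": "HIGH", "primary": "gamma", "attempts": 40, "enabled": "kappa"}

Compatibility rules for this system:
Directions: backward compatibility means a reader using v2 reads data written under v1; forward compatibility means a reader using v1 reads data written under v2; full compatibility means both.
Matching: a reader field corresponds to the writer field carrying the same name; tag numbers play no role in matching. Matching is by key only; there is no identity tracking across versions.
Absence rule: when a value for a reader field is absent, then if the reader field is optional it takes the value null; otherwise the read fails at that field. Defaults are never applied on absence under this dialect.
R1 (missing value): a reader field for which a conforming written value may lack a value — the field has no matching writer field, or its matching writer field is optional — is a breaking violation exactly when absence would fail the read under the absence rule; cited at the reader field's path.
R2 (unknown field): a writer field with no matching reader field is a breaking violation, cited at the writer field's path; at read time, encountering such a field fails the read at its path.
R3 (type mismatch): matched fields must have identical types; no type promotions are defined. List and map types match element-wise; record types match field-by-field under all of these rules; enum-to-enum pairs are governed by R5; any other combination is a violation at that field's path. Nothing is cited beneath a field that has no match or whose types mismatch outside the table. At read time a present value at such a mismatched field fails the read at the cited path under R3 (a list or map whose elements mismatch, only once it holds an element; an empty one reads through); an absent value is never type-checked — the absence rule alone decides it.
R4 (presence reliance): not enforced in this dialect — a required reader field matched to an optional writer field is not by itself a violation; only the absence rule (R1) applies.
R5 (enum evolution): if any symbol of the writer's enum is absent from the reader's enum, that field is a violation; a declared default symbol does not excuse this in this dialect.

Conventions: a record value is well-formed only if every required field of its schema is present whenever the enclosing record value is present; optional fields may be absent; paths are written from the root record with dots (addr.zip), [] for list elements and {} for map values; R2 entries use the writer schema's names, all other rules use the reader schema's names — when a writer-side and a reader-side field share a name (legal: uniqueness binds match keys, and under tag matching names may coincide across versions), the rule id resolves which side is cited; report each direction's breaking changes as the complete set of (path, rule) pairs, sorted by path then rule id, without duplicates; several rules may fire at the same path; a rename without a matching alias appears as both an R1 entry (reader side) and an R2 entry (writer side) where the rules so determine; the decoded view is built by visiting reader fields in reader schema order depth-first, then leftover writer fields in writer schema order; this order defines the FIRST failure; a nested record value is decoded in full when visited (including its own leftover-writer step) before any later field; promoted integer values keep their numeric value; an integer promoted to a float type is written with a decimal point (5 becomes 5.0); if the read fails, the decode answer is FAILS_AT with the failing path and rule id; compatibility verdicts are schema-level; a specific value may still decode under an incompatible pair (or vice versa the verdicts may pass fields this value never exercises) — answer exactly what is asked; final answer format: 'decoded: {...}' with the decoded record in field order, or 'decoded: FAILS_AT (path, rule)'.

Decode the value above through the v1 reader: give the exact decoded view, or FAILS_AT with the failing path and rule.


decoded: FAILS_AT (primary, R3)

each type pair in Session: writer, then reader
decode (reader v1):
  kind := "HIGH"
  payload := null (missing; optional => null)
  read fails at primary under R3
  => FAILS_AT (primary, R3)
the rest of the Session diff is inert for this question:
  field payload in record Session: type bytes changed to float32 -> shifts the Session verdicts, not this decode
  field attempts in record Session: type int32 changed to int64 -> shifts the Session verdicts, not this decode
  field enabled in record Session: type bool changed to string -> shifts the Session verdicts, not this decode


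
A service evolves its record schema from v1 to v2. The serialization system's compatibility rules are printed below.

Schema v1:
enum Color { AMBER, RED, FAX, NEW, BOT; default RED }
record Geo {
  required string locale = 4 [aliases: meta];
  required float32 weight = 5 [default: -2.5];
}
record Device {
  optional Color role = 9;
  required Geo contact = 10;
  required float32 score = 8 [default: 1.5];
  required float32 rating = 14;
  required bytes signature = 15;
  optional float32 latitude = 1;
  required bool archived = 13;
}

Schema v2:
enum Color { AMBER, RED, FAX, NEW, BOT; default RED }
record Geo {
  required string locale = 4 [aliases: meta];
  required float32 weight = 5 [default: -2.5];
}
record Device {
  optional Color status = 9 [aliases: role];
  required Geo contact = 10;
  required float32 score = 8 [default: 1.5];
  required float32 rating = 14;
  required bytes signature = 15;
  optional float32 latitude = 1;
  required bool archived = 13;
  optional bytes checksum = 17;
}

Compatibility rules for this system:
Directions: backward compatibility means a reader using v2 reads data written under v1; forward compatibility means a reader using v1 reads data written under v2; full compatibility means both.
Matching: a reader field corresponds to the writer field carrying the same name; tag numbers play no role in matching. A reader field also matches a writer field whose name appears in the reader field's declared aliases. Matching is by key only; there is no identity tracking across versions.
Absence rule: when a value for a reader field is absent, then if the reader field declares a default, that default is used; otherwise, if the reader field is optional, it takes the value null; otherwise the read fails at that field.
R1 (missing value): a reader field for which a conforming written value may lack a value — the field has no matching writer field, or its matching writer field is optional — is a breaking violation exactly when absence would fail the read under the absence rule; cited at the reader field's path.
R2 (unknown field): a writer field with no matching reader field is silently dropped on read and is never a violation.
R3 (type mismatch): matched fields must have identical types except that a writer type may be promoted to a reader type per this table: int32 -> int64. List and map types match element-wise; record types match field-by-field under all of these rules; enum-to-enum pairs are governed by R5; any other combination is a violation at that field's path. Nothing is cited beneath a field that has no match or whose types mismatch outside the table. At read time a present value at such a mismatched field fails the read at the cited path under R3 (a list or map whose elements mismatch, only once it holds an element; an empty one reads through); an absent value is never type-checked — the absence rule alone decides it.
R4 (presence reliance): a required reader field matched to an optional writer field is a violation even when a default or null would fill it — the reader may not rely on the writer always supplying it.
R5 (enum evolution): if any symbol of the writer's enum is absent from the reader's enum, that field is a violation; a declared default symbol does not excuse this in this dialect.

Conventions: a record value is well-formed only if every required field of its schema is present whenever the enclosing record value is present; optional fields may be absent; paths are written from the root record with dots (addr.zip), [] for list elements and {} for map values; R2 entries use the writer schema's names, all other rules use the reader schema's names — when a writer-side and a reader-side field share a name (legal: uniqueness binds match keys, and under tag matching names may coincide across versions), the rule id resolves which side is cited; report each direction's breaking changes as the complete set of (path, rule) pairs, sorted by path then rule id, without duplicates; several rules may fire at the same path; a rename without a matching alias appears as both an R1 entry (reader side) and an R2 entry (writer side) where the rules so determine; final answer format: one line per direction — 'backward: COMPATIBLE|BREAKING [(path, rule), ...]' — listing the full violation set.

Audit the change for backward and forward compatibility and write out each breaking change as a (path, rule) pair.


the writer's type comes first in each Device pair
backward pass over Device, reader schema v2, writer schema v1:
  status: paired with writer role (Color -> Color; writer optional)
  contact: paired with writer contact (Geo -> Geo; writer required)
  score: paired with writer score (float32 -> float32; writer required)
  rating: paired with writer rating (float32 -> float32; writer required)
  signature: paired with writer signature (bytes -> bytes; writer required)
  latitude: paired with writer latitude (float32 -> float32; writer optional)
  archived: paired with writer archived (bool -> bool; writer required)
  no writer field matches reader checksum
  contact.locale: paired with writer contact.locale (string -> string; writer required)
  contact.weight: paired with writer contact.weight (float32 -> float32; writer required)
  nothing fires on Device: backward is COMPATIBLE
forward pass over Device, reader schema v1, writer schema v2:
  no writer field matches reader role
  contact: paired with writer contact (Geo -> Geo; writer required)
  score: paired with writer score (float32 -> float32; writer required)
  rating: paired with writer rating (float32 -> float32; writer required)
  signature: paired with writer signature (bytes -> bytes; writer required)
  latitude: paired with writer latitude (float32 -> float32; writer optional)
  archived: paired with writer archived (bool -> bool; writer required)
  writer status: unknown to reader
  writer checksum: unknown to reader
  contact.locale: paired with writer contact.locale (string -> string; writer required)
  contact.weight: paired with writer contact.weight (float32 -> float32; writer required)
  nothing fires on Device: forward is COMPATIBLE

backward: COMPATIBLE []; forward: COMPATIBLE []


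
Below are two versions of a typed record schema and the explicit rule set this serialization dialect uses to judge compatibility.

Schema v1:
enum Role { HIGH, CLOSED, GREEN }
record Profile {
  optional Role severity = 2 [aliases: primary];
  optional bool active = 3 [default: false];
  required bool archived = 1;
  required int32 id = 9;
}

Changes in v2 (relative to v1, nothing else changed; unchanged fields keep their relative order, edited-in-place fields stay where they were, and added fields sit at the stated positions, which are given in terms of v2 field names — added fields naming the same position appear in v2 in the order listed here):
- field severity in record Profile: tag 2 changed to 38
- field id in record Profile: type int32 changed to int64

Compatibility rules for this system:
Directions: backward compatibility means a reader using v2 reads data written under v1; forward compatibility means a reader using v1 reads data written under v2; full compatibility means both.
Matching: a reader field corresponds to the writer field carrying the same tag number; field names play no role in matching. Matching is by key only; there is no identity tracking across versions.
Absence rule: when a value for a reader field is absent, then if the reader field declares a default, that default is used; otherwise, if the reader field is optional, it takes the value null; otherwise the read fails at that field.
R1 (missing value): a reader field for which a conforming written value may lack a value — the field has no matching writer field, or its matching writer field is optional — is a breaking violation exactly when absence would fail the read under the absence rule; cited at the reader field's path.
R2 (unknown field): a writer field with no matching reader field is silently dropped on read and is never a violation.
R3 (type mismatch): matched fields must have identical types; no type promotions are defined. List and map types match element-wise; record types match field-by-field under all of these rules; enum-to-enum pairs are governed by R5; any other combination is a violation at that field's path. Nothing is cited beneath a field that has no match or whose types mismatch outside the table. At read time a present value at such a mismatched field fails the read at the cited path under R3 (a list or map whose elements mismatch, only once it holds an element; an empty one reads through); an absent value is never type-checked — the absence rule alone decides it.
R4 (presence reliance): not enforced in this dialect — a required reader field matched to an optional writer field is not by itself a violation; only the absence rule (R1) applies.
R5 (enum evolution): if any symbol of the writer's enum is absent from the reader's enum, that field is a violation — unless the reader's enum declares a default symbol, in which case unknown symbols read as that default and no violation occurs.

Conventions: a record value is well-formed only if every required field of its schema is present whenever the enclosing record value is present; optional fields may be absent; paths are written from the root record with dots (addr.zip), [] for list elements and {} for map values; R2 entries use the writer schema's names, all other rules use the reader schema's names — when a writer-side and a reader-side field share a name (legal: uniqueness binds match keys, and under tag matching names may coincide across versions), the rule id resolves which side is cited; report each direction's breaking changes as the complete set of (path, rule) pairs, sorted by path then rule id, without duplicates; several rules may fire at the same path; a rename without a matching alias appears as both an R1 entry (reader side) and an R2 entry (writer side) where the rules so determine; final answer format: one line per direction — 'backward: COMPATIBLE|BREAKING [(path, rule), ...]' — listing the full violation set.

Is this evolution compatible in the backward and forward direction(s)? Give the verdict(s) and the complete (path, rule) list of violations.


arrows below run writer -> reader for Profile
backward on Profile — v2 reading data written by v1:
  severity has no writer counterpart
  active: bool -> bool, writer optional; from active
  archived: bool -> bool, writer required; from archived
  id: int32 -> int64, writer required; from id
  writer field severity has no reader counterpart
  violation R3 at id
  => backward verdict for Profile: BREAKING, 1 violation(s)
forward on Profile — v1 reading data written by v2:
  severity has no writer counterpart
  active: bool -> bool, writer optional; from active
  archived: bool -> bool, writer required; from archived
  id: int64 -> int32, writer required; from id
  writer field severity has no reader counterpart
  violation R3 at id
  => forward verdict for Profile: BREAKING, 1 violation(s)

backward: BREAKING [(id, R3)]; forward: BREAKING [(id, R3)]


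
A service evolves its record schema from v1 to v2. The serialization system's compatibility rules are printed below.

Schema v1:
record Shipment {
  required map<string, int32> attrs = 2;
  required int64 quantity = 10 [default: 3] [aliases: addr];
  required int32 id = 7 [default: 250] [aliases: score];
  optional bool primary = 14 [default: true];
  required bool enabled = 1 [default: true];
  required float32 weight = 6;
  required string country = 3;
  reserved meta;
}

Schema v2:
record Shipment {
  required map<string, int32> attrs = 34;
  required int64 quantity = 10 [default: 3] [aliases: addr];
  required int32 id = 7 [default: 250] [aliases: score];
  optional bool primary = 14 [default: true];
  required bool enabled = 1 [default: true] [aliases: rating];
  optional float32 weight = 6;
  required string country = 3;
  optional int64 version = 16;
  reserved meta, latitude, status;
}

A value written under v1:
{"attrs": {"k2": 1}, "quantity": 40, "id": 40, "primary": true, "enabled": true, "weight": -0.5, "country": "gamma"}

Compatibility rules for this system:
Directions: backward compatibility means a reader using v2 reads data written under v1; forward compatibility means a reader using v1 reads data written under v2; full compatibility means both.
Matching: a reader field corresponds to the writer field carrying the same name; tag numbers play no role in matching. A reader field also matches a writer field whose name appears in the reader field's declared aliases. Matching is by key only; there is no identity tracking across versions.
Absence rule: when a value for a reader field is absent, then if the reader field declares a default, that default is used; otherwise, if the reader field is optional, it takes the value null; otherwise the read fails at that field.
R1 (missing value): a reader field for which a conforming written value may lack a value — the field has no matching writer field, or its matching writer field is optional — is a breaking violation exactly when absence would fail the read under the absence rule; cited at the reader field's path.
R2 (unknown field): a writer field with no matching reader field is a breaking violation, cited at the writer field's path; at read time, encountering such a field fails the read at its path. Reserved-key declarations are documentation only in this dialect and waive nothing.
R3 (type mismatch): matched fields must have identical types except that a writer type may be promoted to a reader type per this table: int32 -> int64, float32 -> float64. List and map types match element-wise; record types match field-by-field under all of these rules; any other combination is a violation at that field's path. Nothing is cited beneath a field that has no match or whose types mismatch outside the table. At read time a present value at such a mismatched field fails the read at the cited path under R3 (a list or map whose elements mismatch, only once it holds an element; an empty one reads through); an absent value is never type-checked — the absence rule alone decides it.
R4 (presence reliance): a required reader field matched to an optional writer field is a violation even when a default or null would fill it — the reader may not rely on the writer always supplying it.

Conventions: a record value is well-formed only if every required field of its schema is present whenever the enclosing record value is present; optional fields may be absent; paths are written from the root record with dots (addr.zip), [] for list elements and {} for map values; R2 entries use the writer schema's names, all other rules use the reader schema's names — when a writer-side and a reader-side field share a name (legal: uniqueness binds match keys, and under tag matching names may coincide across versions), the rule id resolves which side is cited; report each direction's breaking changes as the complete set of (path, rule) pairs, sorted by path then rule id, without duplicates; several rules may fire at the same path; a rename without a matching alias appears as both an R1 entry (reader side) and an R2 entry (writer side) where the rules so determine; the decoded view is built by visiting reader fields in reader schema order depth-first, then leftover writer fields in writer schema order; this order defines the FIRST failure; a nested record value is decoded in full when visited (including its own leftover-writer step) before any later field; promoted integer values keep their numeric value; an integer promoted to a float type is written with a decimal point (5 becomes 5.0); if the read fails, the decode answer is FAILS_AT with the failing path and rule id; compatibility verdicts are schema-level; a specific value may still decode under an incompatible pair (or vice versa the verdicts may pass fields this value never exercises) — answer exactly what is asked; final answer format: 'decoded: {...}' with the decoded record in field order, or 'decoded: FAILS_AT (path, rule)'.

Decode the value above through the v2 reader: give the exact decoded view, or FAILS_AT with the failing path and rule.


decoded: {"attrs": {"k2": 1}, "quantity": 40, "id": 40, "primary": true, "enabled": true, "weight": -0.5, "country": "gamma", "version": null}

the writer's type comes first in each Shipment pair
decode walk for Shipment under reader schema v2:
  attrs := {"k2": 1}
  quantity := 40
  id := 40
  primary := true
  enabled := true
  weight := -0.5
  country := "gamma"
  version := null (not supplied -> null)
  => decoded: {"attrs": {"k2": 1}, "quantity": 40, "id": 40, "primary": true, "enabled": true, "weight": -0.5, "country": "gamma", "version": null}
the rest of the Shipment diff is inert for this question:
  field weight in record Shipment: required changed to optional -> shifts the Shipment verdicts, not this decode
  field attrs in record Shipment: tag 2 changed to 34 -> no rule fires on it and the decoded Shipment view is identical with or without it


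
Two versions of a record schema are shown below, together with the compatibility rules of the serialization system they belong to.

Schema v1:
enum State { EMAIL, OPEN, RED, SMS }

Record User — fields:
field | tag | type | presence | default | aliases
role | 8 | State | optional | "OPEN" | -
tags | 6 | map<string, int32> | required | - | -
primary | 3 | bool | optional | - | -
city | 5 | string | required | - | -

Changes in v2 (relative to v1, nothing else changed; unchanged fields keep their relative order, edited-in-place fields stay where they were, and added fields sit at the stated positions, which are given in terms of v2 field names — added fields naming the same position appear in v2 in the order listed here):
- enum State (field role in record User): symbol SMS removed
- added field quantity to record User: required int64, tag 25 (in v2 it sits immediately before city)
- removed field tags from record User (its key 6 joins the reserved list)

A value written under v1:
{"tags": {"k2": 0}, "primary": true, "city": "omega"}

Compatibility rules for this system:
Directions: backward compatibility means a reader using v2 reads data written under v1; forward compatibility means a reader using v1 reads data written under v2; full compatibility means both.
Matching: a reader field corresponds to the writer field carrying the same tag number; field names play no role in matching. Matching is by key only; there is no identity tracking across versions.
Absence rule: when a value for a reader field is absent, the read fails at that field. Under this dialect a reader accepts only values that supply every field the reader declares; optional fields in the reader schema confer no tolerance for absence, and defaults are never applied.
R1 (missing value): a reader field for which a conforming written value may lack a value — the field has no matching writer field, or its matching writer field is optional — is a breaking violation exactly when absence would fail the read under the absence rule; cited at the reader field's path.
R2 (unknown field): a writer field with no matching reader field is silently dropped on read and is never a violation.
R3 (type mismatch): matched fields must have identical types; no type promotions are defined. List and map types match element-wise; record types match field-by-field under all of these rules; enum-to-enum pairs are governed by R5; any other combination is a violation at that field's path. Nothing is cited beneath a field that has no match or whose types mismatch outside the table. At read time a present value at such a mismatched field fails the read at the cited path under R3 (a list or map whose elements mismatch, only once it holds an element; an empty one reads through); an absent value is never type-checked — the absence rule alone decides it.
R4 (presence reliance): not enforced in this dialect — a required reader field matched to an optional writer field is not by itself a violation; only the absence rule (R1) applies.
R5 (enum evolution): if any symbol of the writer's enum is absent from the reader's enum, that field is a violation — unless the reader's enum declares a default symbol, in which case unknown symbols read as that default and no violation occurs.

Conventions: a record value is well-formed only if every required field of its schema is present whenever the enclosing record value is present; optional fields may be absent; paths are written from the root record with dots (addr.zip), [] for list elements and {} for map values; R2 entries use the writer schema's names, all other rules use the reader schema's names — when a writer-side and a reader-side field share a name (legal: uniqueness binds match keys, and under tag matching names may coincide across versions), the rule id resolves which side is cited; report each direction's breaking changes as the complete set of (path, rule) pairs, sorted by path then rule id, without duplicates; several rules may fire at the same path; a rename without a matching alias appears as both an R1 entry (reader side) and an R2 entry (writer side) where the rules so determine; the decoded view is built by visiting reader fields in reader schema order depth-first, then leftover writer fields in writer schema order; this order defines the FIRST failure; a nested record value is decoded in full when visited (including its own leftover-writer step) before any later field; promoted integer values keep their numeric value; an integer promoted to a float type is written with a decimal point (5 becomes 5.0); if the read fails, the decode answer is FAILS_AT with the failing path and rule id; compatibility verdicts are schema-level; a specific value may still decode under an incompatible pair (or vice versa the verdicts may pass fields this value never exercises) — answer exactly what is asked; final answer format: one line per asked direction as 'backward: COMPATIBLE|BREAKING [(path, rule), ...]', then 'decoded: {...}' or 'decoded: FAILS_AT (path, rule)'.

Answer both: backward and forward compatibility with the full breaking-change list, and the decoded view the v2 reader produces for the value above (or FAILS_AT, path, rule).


backward: BREAKING [(primary, R1), (quantity, R1), (role, R1), (role, R5)]; forward: BREAKING [(primary, R1), (role, R1), (tags, R1)]; decoded: FAILS_AT (role, R1)

the writer's type comes first in each User pair
checking backward for User: reader v2 against writer v1:
  writer optional, State -> State: reader role maps from writer role
  writer optional, bool -> bool: reader primary maps from writer primary
  no writer field matches reader quantity
  writer required, string -> string: reader city maps from writer city
  writer field tags has no reader counterpart
  violation R1 at primary
  violation R1 at quantity
  violation R1 at role
  violation R5 at role
  => backward: BREAKING (4)
checking forward for User: reader v1 against writer v2:
  writer optional, State -> State: reader role maps from writer role
  no writer field matches reader tags
  writer optional, bool -> bool: reader primary maps from writer primary
  writer required, string -> string: reader city maps from writer city
  writer field quantity has no reader counterpart
  violation R1 at primary
  violation R1 at role
  violation R1 at tags
  => forward: BREAKING (3)
migrating the User value to v2:
  read fails at role under R1 (no fill)
  => FAILS_AT (role, R1)


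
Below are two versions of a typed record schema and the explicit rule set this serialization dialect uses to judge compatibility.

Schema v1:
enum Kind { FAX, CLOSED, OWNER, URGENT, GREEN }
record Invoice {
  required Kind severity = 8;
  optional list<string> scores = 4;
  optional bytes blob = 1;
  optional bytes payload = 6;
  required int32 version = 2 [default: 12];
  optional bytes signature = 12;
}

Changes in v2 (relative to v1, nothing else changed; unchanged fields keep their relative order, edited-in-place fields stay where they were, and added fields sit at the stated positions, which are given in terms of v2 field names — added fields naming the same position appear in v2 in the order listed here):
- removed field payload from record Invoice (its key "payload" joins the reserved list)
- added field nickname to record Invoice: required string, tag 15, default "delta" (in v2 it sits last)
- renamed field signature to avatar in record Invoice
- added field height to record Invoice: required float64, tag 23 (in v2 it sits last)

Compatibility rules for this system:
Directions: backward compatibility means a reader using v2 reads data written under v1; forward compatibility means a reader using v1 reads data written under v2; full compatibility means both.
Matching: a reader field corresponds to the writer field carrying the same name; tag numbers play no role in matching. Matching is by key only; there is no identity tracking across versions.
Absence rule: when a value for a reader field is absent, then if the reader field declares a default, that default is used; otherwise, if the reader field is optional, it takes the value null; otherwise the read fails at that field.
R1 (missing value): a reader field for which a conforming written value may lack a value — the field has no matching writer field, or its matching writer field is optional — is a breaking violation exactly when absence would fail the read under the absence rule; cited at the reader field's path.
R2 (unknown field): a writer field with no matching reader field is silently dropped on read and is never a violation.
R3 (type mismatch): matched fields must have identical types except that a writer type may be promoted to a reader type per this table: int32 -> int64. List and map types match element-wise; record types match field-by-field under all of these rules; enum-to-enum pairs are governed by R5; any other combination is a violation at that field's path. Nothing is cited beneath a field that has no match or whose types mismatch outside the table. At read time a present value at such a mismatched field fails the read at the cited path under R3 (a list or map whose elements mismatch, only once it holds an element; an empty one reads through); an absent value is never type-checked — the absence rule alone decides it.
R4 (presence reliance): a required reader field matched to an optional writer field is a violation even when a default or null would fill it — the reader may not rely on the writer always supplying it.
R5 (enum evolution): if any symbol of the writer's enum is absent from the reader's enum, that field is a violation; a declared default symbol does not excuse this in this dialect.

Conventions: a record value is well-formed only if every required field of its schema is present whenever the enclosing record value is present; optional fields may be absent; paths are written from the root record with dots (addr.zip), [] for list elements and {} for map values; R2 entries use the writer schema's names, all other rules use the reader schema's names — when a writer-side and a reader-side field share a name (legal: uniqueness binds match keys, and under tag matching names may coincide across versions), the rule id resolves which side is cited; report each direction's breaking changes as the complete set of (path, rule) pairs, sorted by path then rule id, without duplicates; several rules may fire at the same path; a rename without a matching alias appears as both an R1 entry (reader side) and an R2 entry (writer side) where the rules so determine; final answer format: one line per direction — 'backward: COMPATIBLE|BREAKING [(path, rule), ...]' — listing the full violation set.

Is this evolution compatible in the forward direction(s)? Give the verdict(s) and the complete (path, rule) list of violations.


forward: COMPATIBLE []

arrows below run writer -> reader for Invoice
forward pass over Invoice, reader schema v1, writer schema v2:
  writer required, Kind -> Kind: reader severity maps from writer severity
  writer optional, list<string> -> list<string>: reader scores maps from writer scores
  writer optional, bytes -> bytes: reader blob maps from writer blob
  no writer field matches reader payload
  writer required, int32 -> int32: reader version maps from writer version
  no writer field matches reader signature
  writer avatar: unknown to reader
  writer nickname: unknown to reader
  writer height: unknown to reader
  => forward: COMPATIBLE
checking off the Invoice differences that do not matter here:
  removed field payload from record Invoice (its key "payload" joins the reserved list) -> no rule fires on it in Invoice's dialect; the asked verdict holds
  added field nickname to record Invoice: required string, tag 15, default "delta" (in v2 it sits last) -> no rule fires on it in Invoice's dialect; the asked verdict holds
  renamed field signature to avatar in record Invoice -> no rule fires on it in Invoice's dialect; the asked verdict holds
  added field height to record Invoice: required float64, tag 23 (in v2 it sits last) -> its effect on Invoice is confined to the backward direction, not asked
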